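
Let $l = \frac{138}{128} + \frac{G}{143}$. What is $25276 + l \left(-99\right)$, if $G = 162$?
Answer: $\frac{20847517}{832} \approx 25057.0$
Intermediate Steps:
$l = \frac{20235}{9152}$ ($l = \frac{138}{128} + \frac{162}{143} = 138 \cdot \frac{1}{128} + 162 \cdot \frac{1}{143} = \frac{69}{64} + \frac{162}{143} = \frac{20235}{9152} \approx 2.211$)
$25276 + l \left(-99\right) = 25276 + \frac{20235}{9152} \left(-99\right) = 25276 - \frac{182115}{832} = \frac{20847517}{832}$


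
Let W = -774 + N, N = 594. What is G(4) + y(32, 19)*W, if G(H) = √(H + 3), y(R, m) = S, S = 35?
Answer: -6300 + √7 ≈ -6297.4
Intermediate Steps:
y(R, m) = 35
W = -180 (W = -774 + 594 = -180)
G(H) = √(3 + H)
G(4) + y(32, 19)*W = √(3 + 4) + 35*(-180) = √7 - 6300 = -6300 + √7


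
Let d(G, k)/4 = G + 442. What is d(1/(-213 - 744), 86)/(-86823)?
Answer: -1691972/83089611 ≈ -0.020363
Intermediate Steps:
d(G, k) = 1768 + 4*G (d(G, k) = 4*(G + 442) = 4*(442 + G) = 1768 + 4*G)
d(1/(-213 - 744), 86)/(-86823) = (1768 + 4/(-213 - 744))/(-86823) = (1768 + 4/(-957))*(-1/86823) = (1768 + 4*(-1/957))*(-1/86823) = (1768 - 4/957)*(-1/86823) = (1691972/957)*(-1/86823) = -1691972/83089611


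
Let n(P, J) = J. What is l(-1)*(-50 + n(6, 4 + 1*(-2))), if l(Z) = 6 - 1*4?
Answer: -96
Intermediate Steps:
l(Z) = 2 (l(Z) = 6 - 4 = 2)
l(-1)*(-50 + n(6, 4 + 1*(-2))) = 2*(-50 + (4 + 1*(-2))) = 2*(-50 + (4 - 2)) = 2*(-50 + 2) = 2*(-48) = -96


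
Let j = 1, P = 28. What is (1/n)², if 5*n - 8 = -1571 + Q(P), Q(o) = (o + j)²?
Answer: 25/521284 ≈ 4.7959e-5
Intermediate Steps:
Q(o) = (1 + o)² (Q(o) = (o + 1)² = (1 + o)²)
n = -722/5 (n = 8/5 + (-1571 + (1 + 28)²)/5 = 8/5 + (-1571 + 29²)/5 = 8/5 + (-1571 + 841)/5 = 8/5 + (⅕)*(-730) = 8/5 - 146 = -722/5 ≈ -144.40)
(1/n)² = (1/(-722/5))² = (-5/722)² = 25/521284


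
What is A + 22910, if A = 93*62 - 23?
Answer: 28653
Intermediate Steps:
A = 5743 (A = 5766 - 23 = 5743)
A + 22910 = 5743 + 22910 = 28653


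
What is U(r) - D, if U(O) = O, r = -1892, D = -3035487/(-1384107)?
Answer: -873921977/461369 ≈ -1894.2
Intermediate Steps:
D = 1011829/461369 (D = -3035487*(-1/1384107) = 1011829/461369 ≈ 2.1931)
U(r) - D = -1892 - 1*1011829/461369 = -1892 - 1011829/461369 = -873921977/461369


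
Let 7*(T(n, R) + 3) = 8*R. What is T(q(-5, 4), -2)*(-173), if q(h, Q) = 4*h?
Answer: 6401/7 ≈ 914.43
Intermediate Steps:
T(n, R) = -3 + 8*R/7 (T(n, R) = -3 + (8*R)/7 = -3 + 8*R/7)
T(q(-5, 4), -2)*(-173) = (-3 + (8/7)*(-2))*(-173) = (-3 - 16/7)*(-173) = -37/7*(-173) = 6401/7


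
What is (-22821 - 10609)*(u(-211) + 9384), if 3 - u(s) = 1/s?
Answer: -66213396940/211 ≈ -3.1381e+8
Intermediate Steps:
u(s) = 3 - 1/s
(-22821 - 10609)*(u(-211) + 9384) = (-22821 - 10609)*((3 - 1/(-211)) + 9384) = -33430*((3 - 1*(-1/211)) + 9384) = -33430*((3 + 1/211) + 9384) = -33430*(634/211 + 9384) = -33430*1980658/211 = -66213396940/211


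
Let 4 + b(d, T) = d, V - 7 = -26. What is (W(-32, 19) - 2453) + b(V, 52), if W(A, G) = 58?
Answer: -2418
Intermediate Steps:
V = -19 (V = 7 - 26 = -19)
b(d, T) = -4 + d
(W(-32, 19) - 2453) + b(V, 52) = (58 - 2453) + (-4 - 19) = -2395 - 23 = -2418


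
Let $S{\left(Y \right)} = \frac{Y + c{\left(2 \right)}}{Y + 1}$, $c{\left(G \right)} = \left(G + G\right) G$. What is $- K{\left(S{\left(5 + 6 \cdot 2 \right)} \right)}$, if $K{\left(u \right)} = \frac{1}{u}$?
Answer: $- \frac{18}{25} \approx -0.72$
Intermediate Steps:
$c{\left(G \right)} = 2 G^{2}$ ($c{\left(G \right)} = 2 G G = 2 G^{2}$)
$S{\left(Y \right)} = \frac{8 + Y}{1 + Y}$ ($S{\left(Y \right)} = \frac{Y + 2 \cdot 2^{2}}{Y + 1} = \frac{Y + 2 \cdot 4}{1 + Y} = \frac{Y + 8}{1 + Y} = \frac{8 + Y}{1 + Y}$)
$- K{\left(S{\left(5 + 6 \cdot 2 \right)} \right)} = - \frac{1}{\frac{1}{1 + \left(5 + 6 \cdot 2\right)} \left(8 + \left(5 + 6 \cdot 2\right)\right)} = - \frac{1}{\frac{1}{1 + \left(5 + 12\right)} \left(8 + \left(5 + 12\right)\right)} = - \frac{1}{\frac{1}{1 + 17} \left(8 + 17\right)} = - \frac{1}{\frac{1}{18} \cdot 25} = - \frac{1}{\frac{25}{18}} = \left(-1\right) \frac{18}{25} = - \frac{18}{25}$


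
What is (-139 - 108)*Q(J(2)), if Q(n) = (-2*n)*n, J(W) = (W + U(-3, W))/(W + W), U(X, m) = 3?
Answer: 6175/8 ≈ 771.88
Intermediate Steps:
J(W) = (3 + W)/(2*W) (J(W) = (W + 3)/(W + W) = (3 + W)/((2*W)) = (3 + W)*(1/(2*W)) = (3 + W)/(2*W))
Q(n) = -2*n²
(-139 - 108)*Q(J(2)) = (-139 - 108)*(-2*(3 + 2)²/16) = -(-494)*((½)*(½)*5)² = -(-494)*(5/4)² = -(-494)*25/16 = -247*(-25/8) = 6175/8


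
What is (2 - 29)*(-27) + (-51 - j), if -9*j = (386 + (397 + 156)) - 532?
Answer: 6509/9 ≈ 723.22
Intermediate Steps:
j = -407/9 (j = -((386 + (397 + 156)) - 532)/9 = -((386 + 553) - 532)/9 = -(939 - 532)/9 = -1/9*407 = -407/9 ≈ -45.222)
(2 - 29)*(-27) + (-51 - j) = (2 - 29)*(-27) + (-51 - 1*(-407/9)) = -27*(-27) + (-51 + 407/9) = 729 - 52/9 = 6509/9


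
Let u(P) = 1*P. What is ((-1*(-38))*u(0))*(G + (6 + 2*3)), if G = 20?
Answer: 0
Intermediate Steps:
u(P) = P
((-1*(-38))*u(0))*(G + (6 + 2*3)) = (-1*(-38)*0)*(20 + (6 + 2*3)) = (38*0)*(20 + (6 + 6)) = 0*(20 + 12) = 0*32 = 0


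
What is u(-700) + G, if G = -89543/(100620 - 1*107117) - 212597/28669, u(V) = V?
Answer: -129197879542/186262493 ≈ -693.63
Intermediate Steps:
G = 1185865558/186262493 (G = -89543/(100620 - 107117) - 212597*1/28669 = -89543/(-6497) - 212597/28669 = -89543*(-1/6497) - 212597/28669 = 89543/6497 - 212597/28669 = 1185865558/186262493 ≈ 6.3666)
u(-700) + G = -700 + 1185865558/186262493 = -129197879542/186262493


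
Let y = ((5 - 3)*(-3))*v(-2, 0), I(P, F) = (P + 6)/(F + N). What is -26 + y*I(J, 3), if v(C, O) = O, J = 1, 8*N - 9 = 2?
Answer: -26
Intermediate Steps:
N = 11/8 (N = 9/8 + (⅛)*2 = 9/8 + ¼ = 11/8 ≈ 1.3750)
I(P, F) = (6 + P)/(11/8 + F) (I(P, F) = (P + 6)/(F + 11/8) = (6 + P)/(11/8 + F))
y = 0 (y = ((5 - 3)*(-3))*0 = (2*(-3))*0 = -6*0 = 0)
-26 + y*I(J, 3) = -26 + 0*(8*(6 + 1)/(11 + 8*3)) = -26 + 0*(8*7/(11 + 24)) = -26 + 0*(8*7/35) = -26 + 0*(8*(1/35)*7) = -26 + 0*(8/5) = -26 + 0 = -26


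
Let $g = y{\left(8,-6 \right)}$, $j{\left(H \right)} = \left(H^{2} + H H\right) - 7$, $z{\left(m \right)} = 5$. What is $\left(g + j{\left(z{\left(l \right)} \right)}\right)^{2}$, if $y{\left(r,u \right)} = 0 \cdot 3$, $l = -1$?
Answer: $1849$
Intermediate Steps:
$j{\left(H \right)} = -7 + 2 H^{2}$ ($j{\left(H \right)} = \left(H^{2} + H^{2}\right) - 7 = 2 H^{2} - 7 = -7 + 2 H^{2}$)
$y{\left(r,u \right)} = 0$
$g = 0$
$\left(g + j{\left(z{\left(l \right)} \right)}\right)^{2} = \left(0 - \left(7 - 2 \cdot 5^{2}\right)\right)^{2} = \left(0 + \left(-7 + 2 \cdot 25\right)\right)^{2} = \left(0 + \left(-7 + 50\right)\right)^{2} = \left(0 + 43\right)^{2} = 43^{2} = 1849$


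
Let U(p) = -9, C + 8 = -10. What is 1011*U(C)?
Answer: -9099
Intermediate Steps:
C = -18 (C = -8 - 10 = -18)
1011*U(C) = 1011*(-9) = -9099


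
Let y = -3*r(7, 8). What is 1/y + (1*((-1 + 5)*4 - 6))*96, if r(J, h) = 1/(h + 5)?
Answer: 2867/3 ≈ 955.67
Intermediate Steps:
r(J, h) = 1/(5 + h)
y = -3/13 (y = -3/(5 + 8) = -3/13 ≈ -0.23077)
1/y + (1*((-1 + 5)*4 - 6))*96 = 1/(-3/13) + (1*((-1 + 5)*4 - 6))*96 = -13/3 + (1*(4*4 - 6))*96 = -13/3 + (1*(16 - 6))*96 = -13/3 + (1*10)*96 = -13/3 + 10*96 = -13/3 + 960 = 2867/3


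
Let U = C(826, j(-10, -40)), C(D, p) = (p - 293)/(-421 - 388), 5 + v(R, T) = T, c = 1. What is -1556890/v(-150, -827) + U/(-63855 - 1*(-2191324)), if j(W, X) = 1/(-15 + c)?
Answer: 9378594001960839/5011908489952 ≈ 1871.3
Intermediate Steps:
v(R, T) = -5 + T
j(W, X) = -1/14 (j(W, X) = 1/(-15 + 1) = 1/(-14) = -1/14)
C(D, p) = 293/809 - p/809 (C(D, p) = (-293 + p)/(-809) = (-293 + p)*(-1/809) = 293/809 - p/809)
U = 4103/11326 (U = 293/809 - 1/809*(-1/14) = 293/809 + 1/11326 = 4103/11326 ≈ 0.36226)
-1556890/v(-150, -827) + U/(-63855 - 1*(-2191324)) = -1556890/(-5 - 827) + 4103/(11326*(-63855 - 1*(-2191324))) = -1556890/(-832) + 4103/(11326*(-63855 + 2191324)) = -1556890*(-1/832) + (4103/11326)/2127469 = 778445/416 + (4103/11326)*(1/2127469) = 778445/416 + 4103/24095713894 = 9378594001960839/5011908489952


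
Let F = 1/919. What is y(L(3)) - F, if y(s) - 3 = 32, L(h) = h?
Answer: 32164/919 ≈ 34.999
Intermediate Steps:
y(s) = 35 (y(s) = 3 + 32 = 35)
F = 1/919 ≈ 0.0010881
y(L(3)) - F = 35 - 1*1/919 = 35 - 1/919 = 32164/919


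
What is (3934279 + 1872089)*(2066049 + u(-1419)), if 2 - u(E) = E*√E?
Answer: 11996252412768 + 8239236192*I*√1419 ≈ 1.1996e+13 + 3.1037e+11*I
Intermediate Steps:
u(E) = 2 - E^(3/2) (u(E) = 2 - E*√E = 2 - E^(3/2))
(3934279 + 1872089)*(2066049 + u(-1419)) = (3934279 + 1872089)*(2066049 + (2 - (-1419)^(3/2))) = 5806368*(2066049 + (2 - (-1419)*I*√1419)) = 5806368*(2066049 + (2 + 1419*I*√1419)) = 5806368*(2066051 + 1419*I*√1419) = 11996252412768 + 8239236192*I*√1419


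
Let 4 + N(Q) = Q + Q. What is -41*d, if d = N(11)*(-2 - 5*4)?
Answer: 16236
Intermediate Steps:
N(Q) = -4 + 2*Q (N(Q) = -4 + (Q + Q) = -4 + 2*Q)
d = -396 (d = (-4 + 2*11)*(-2 - 5*4) = (-4 + 22)*(-2 - 20) = 18*(-22) = -396)
-41*d = -41*(-396) = 16236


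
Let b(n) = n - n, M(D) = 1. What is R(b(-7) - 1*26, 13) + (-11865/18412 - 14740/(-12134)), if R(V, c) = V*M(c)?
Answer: -2840634219/111705604 ≈ -25.430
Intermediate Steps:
b(n) = 0
R(V, c) = V (R(V, c) = V*1 = V)
R(b(-7) - 1*26, 13) + (-11865/18412 - 14740/(-12134)) = (0 - 1*26) + (-11865/18412 - 14740/(-12134)) = (0 - 26) + (-11865*1/18412 - 14740*(-1/12134)) = -26 + (-11865/18412 + 7370/6067) = -26 + 63711485/111705604 = -2840634219/111705604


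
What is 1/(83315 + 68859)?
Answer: 1/152174 ≈ 6.5714e-6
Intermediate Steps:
1/(83315 + 68859) = 1/152174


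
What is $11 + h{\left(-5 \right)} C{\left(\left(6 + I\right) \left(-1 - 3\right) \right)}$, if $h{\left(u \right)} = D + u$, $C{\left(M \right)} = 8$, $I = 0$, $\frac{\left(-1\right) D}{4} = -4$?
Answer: $99$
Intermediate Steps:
$D = 16$ ($D = \left(-4\right) \left(-4\right) = 16$)
$h{\left(u \right)} = 16 + u$
$11 + h{\left(-5 \right)} C{\left(\left(6 + I\right) \left(-1 - 3\right) \right)} = 11 + \left(16 - 5\right) 8 = 11 + 11 \cdot 8 = 11 + 88 = 99$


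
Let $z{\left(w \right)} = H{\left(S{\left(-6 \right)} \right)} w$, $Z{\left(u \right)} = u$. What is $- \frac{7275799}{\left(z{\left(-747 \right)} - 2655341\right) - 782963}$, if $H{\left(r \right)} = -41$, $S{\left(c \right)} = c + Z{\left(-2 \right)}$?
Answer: $\frac{7275799}{3407677} \approx 2.1351$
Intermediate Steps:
$S{\left(c \right)} = -2 + c$ ($S{\left(c \right)} = c - 2 = -2 + c$)
$z{\left(w \right)} = - 41 w$
$- \frac{7275799}{\left(z{\left(-747 \right)} - 2655341\right) - 782963} = - \frac{7275799}{\left(\left(-41\right) \left(-747\right) - 2655341\right) - 782963} = - \frac{7275799}{\left(30627 - 2655341\right) - 782963} = - \frac{7275799}{-2624714 - 782963} = - \frac{7275799}{-3407677} = \left(-7275799\right) \left(- \frac{1}{3407677}\right) = \frac{7275799}{3407677}$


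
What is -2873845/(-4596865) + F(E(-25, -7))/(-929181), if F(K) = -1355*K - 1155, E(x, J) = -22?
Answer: 3550488118/5973873591 ≈ 0.59434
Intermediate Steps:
F(K) = -1155 - 1355*K
-2873845/(-4596865) + F(E(-25, -7))/(-929181) = -2873845/(-4596865) + (-1155 - 1355*(-22))/(-929181) = -2873845*(-1/4596865) + (-1155 + 29810)*(-1/929181) = 44213/70721 + 28655*(-1/929181) = 44213/70721 - 2605/84471 = 3550488118/5973873591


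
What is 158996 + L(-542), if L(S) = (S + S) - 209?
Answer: 157703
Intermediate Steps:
L(S) = -209 + 2*S (L(S) = 2*S - 209 = -209 + 2*S)
158996 + L(-542) = 158996 + (-209 + 2*(-542)) = 158996 + (-209 - 1084) = 158996 - 1293 = 157703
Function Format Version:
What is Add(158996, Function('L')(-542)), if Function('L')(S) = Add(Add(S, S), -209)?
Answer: 157703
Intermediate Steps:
Function('L')(S) = Add(-209, Mul(2, S)) (Function('L')(S) = Add(Mul(2, S), -209) = Add(-209, Mul(2, S)))
Add(158996, Function('L')(-542)) = Add(158996, Add(-209, Mul(2, -542))) = Add(158996, Add(-209, -1084)) = Add(158996, -1293) = 157703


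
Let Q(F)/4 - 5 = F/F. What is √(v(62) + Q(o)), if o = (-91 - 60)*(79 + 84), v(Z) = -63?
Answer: I*√39 ≈ 6.245*I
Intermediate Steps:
o = -24613 (o = -151*163 = -24613)
Q(F) = 24 (Q(F) = 20 + 4*(F/F) = 20 + 4*1 = 20 + 4 = 24)
√(v(62) + Q(o)) = √(-63 + 24) = √(-39) = I*√39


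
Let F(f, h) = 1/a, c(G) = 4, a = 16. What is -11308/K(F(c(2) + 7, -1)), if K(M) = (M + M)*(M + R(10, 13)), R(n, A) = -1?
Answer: 1447424/15 ≈ 96495.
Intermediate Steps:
F(f, h) = 1/16
K(M) = 2*M*(-1 + M) (K(M) = (M + M)*(M - 1) = (2*M)*(-1 + M) = 2*M*(-1 + M))
-11308/K(F(c(2) + 7, -1)) = -11308*8/(-1 + 1/16) = -11308/(2*(1/16)*(-15/16)) = -11308/(-15/128) = -11308*(-128/15) = 1447424/15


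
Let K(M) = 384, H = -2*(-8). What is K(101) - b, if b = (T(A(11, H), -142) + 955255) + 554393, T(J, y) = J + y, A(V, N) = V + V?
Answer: -1509144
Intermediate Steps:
H = 16
A(V, N) = 2*V
b = 1509528 (b = ((2*11 - 142) + 955255) + 554393 = ((22 - 142) + 955255) + 554393 = (-120 + 955255) + 554393 = 955135 + 554393 = 1509528)
K(101) - b = 384 - 1*1509528 = 384 - 1509528 = -1509144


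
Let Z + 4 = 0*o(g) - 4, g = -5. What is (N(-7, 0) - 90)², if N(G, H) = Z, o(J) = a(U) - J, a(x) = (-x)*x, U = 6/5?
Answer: 9604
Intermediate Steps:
U = 6/5 (U = 6*(⅕) = 6/5 ≈ 1.2000)
a(x) = -x²
o(J) = -36/25 - J (o(J) = -(6/5)² - J = -1*36/25 - J = -36/25 - J)
Z = -8 (Z = -4 + (0*(-36/25 - 1*(-5)) - 4) = -4 + (0*(-36/25 + 5) - 4) = -4 + (0*(89/25) - 4) = -4 + (0 - 4) = -4 - 4 = -8)
N(G, H) = -8
(N(-7, 0) - 90)² = (-8 - 90)² = (-98)² = 9604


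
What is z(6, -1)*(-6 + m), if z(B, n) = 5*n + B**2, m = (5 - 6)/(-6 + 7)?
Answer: -217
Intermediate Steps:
m = -1 (m = -1/1 = -1*1 = -1)
z(B, n) = B**2 + 5*n
z(6, -1)*(-6 + m) = (6**2 + 5*(-1))*(-6 - 1) = (36 - 5)*(-7) = 31*(-7) = -217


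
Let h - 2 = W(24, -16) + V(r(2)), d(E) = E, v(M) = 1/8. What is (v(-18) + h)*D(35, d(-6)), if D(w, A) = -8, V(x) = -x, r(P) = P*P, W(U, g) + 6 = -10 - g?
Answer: 15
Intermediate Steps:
v(M) = ⅛
W(U, g) = -16 - g (W(U, g) = -6 + (-10 - g) = -16 - g)
r(P) = P²
h = -2 (h = 2 + ((-16 - 1*(-16)) - 1*2²) = 2 + ((-16 + 16) - 1*4) = 2 + (0 - 4) = 2 - 4 = -2)
(v(-18) + h)*D(35, d(-6)) = (⅛ - 2)*(-8) = -15/8*(-8) = 15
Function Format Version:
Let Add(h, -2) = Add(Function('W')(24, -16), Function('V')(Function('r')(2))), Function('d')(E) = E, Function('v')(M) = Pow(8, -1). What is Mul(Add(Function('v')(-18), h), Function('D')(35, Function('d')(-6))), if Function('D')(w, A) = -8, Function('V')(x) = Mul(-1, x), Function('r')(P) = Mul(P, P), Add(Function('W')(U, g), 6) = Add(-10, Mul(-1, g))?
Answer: 15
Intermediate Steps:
Function('v')(M) = Rational(1, 8)
Function('W')(U, g) = Add(-16, Mul(-1, g)) (Function('W')(U, g) = Add(-6, Add(-10, Mul(-1, g))) = Add(-16, Mul(-1, g)))
Function('r')(P) = Pow(P, 2)
h = -2 (h = Add(2, Add(Add(-16, Mul(-1, -16)), Mul(-1, Pow(2, 2)))) = Add(2, Add(Add(-16, 16), Mul(-1, 4))) = Add(2, Add(0, -4)) = Add(2, -4) = -2)
Mul(Add(Function('v')(-18), h), Function('D')(35, Function('d')(-6))) = Mul(Add(Rational(1, 8), -2), -8) = Mul(Rational(-15, 8), -8) = 15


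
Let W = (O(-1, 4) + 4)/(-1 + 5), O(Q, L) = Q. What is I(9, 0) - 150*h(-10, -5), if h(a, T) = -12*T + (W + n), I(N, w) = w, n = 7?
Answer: -20325/2 ≈ -10163.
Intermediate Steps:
W = 3/4 (W = (-1 + 4)/(-1 + 5) = 3/4 ≈ 0.75000)
h(a, T) = 31/4 - 12*T (h(a, T) = -12*T + (3/4 + 7) = -12*T + 31/4 = 31/4 - 12*T)
I(9, 0) - 150*h(-10, -5) = 0 - 150*(31/4 - 12*(-5)) = 0 - 150*(31/4 + 60) = 0 - 150*271/4 = 0 - 20325/2 = -20325/2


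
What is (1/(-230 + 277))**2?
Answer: 1/2209 ≈ 0.00045269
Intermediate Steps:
(1/(-230 + 277))**2 = (1/47)**2 = 1/2209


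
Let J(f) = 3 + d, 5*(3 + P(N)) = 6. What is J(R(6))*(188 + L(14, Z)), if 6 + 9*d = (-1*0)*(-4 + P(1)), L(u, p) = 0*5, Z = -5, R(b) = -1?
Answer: 1316/3 ≈ 438.67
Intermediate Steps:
P(N) = -9/5 (P(N) = -3 + (1/5)*6 = -3 + 6/5 = -9/5)
L(u, p) = 0
d = -2/3 (d = -2/3 + ((-1*0)*(-4 - 9/5))/9 = -2/3 + (0*(-29/5))/9 = -2/3 + (1/9)*0 = -2/3 + 0 = -2/3 ≈ -0.66667)
J(f) = 7/3 (J(f) = 3 - 2/3 = 7/3)
J(R(6))*(188 + L(14, Z)) = 7*(188 + 0)/3 = (7/3)*188 = 1316/3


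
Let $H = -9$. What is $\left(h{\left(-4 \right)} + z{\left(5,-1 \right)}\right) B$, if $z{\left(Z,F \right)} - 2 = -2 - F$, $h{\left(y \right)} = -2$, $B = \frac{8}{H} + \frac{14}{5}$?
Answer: $- \frac{86}{45} \approx -1.9111$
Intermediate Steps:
$B = \frac{86}{45}$ ($B = \frac{8}{-9} + \frac{14}{5} = 8 \left(- \frac{1}{9}\right) + 14 \cdot \frac{1}{5} = - \frac{8}{9} + \frac{14}{5} = \frac{86}{45} \approx 1.9111$)
$z{\left(Z,F \right)} = - F$ ($z{\left(Z,F \right)} = 2 - \left(2 + F\right) = - F$)
$\left(h{\left(-4 \right)} + z{\left(5,-1 \right)}\right) B = \left(-2 - -1\right) \frac{86}{45} = \left(-2 + 1\right) \frac{86}{45} = \left(-1\right) \frac{86}{45} = - \frac{86}{45}$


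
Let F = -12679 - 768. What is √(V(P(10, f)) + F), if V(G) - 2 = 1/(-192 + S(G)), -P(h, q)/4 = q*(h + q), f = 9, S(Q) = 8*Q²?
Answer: I*√2942663860053201/467832 ≈ 115.95*I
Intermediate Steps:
P(h, q) = -4*q*(h + q)
V(G) = 2 + 1/(-192 + 8*G²)
F = -13447
√(V(P(10, f)) + F) = √((-383 + 16*(-4*9*(10 + 9))²)/(8*(-24 + (-4*9*(10 + 9))²)) - 13447) = √((-383 + 16*(-4*9*19)²)/(8*(-24 + (-4*9*19)²)) - 13447) = √((-383 + 16*(-684)²)/(8*(-24 + (-684)²)) - 13447) = √((-383 + 16*467856)/(8*(-24 + 467856)) - 13447) = √((⅛)*(-383 + 7485696)/467832 - 13447) = √((⅛)*(1/467832)*7485313 - 13447) = √(7485313/3742656 - 13447) = √(-50320009919/3742656) = I*√2942663860053201/467832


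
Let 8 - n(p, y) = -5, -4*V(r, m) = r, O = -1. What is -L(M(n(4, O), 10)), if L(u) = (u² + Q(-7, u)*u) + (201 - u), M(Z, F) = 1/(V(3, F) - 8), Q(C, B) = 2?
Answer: -246101/1225 ≈ -200.90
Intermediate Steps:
V(r, m) = -r/4
n(p, y) = 13 (n(p, y) = 8 - 1*(-5) = 8 + 5 = 13)
M(Z, F) = -4/35 (M(Z, F) = 1/(-¼*3 - 8) = 1/(-¾ - 8) = 1/(-35/4) = -4/35)
L(u) = 201 + u + u² (L(u) = (u² + 2*u) + (201 - u) = 201 + u + u²)
-L(M(n(4, O), 10)) = -(201 - 4/35 + (-4/35)²) = -(201 - 4/35 + 16/1225) = -1*246101/1225 = -246101/1225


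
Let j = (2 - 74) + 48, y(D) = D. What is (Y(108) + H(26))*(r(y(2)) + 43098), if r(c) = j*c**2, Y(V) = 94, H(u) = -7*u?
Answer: -3784176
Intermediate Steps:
j = -24 (j = -72 + 48 = -24)
r(c) = -24*c**2
(Y(108) + H(26))*(r(y(2)) + 43098) = (94 - 7*26)*(-24*2**2 + 43098) = (94 - 182)*(-24*4 + 43098) = -88*(-96 + 43098) = -88*43002 = -3784176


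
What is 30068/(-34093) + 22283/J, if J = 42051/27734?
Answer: 21068097853678/1433644743 ≈ 14695.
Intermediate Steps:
J = 42051/27734 (J = 42051*(1/27734) = 42051/27734 ≈ 1.5162)
30068/(-34093) + 22283/J = 30068/(-34093) + 22283/(42051/27734) = 30068*(-1/34093) + 22283*(27734/42051) = -30068/34093 + 617996722/42051 = 21068097853678/1433644743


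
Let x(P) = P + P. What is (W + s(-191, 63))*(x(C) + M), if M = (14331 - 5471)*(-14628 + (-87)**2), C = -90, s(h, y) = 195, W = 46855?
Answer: -2942644386000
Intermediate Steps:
x(P) = 2*P
M = -62542740 (M = 8860*(-14628 + 7569) = 8860*(-7059) = -62542740)
(W + s(-191, 63))*(x(C) + M) = (46855 + 195)*(2*(-90) - 62542740) = 47050*(-180 - 62542740) = 47050*(-62542920) = -2942644386000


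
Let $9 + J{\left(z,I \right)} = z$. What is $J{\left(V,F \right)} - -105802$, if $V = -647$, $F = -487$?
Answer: $105146$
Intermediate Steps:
$J{\left(z,I \right)} = -9 + z$
$J{\left(V,F \right)} - -105802 = \left(-9 - 647\right) - -105802 = -656 + 105802 = 105146$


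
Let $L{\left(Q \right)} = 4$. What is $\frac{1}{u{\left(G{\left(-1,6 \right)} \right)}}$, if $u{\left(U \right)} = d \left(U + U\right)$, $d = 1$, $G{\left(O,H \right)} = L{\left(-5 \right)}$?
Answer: $\frac{1}{8} \approx 0.125$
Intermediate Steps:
$G{\left(O,H \right)} = 4$
$u{\left(U \right)} = 2 U$ ($u{\left(U \right)} = 1 \left(U + U\right) = 1 \cdot 2 U = 2 U$)
$\frac{1}{u{\left(G{\left(-1,6 \right)} \right)}} = \frac{1}{2 \cdot 4} = \frac{1}{8}$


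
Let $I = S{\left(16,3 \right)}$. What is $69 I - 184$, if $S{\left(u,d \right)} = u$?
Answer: $920$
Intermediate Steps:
$I = 16$
$69 I - 184 = 69 \cdot 16 - 184 = 1104 - 184 = 920$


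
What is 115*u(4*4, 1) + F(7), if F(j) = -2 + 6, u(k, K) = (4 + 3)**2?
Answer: 5639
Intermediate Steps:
u(k, K) = 49 (u(k, K) = 7**2 = 49)
F(j) = 4
115*u(4*4, 1) + F(7) = 115*49 + 4 = 5635 + 4 = 5639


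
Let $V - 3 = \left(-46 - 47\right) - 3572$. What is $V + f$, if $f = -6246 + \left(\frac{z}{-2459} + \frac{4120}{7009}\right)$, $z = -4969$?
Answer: $- \frac{170720719147}{17235131} \approx -9905.4$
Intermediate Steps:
$f = - \frac{107605669425}{17235131}$ ($f = -6246 + \left(- \frac{4969}{-2459} + \frac{4120}{7009}\right) = -6246 + \left(\left(-4969\right) \left(- \frac{1}{2459}\right) + 4120 \cdot \frac{1}{7009}\right) = -6246 + \left(\frac{4969}{2459} + \frac{4120}{7009}\right) = -6246 + \frac{44958801}{17235131} = - \frac{107605669425}{17235131} \approx -6243.4$)
$V = -3662$ ($V = 3 - 3665 = -3662$)
$V + f = -3662 - \frac{107605669425}{17235131} = - \frac{170720719147}{17235131}$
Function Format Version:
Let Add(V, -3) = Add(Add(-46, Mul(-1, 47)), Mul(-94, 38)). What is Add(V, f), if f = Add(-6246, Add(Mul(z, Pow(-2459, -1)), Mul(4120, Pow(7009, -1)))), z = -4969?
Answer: Rational(-170720719147, 17235131) ≈ -9905.4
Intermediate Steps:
f = Rational(-107605669425, 17235131) (f = Add(-6246, Add(Mul(-4969, Pow(-2459, -1)), Mul(4120, Pow(7009, -1)))) = Add(-6246, Add(Mul(-4969, Rational(-1, 2459)), Mul(4120, Rational(1, 7009)))) = Add(-6246, Add(Rational(4969, 2459), Rational(4120, 7009))) = Add(-6246, Rational(44958801, 17235131)) = Rational(-107605669425, 17235131) ≈ -6243.4)
V = -3662 (V = Add(3, Add(Add(-46, Mul(-1, 47)), Mul(-94, 38))) = Add(3, Add(Add(-46, -47), -3572)) = Add(3, Add(-93, -3572)) = Add(3, -3665) = -3662)
Add(V, f) = Add(-3662, Rational(-107605669425, 17235131)) = Rational(-170720719147, 17235131)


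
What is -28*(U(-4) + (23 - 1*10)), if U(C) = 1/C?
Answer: -357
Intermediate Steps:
-28*(U(-4) + (23 - 1*10)) = -28*(1/(-4) + (23 - 1*10)) = -28*(-1/4 + (23 - 10)) = -28*(-1/4 + 13) = -28*51/4 = -357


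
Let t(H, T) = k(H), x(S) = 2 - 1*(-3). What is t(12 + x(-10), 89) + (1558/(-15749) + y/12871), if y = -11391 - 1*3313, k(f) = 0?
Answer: -251626314/202705379 ≈ -1.2413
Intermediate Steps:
x(S) = 5 (x(S) = 2 + 3 = 5)
t(H, T) = 0
y = -14704 (y = -11391 - 3313 = -14704)
t(12 + x(-10), 89) + (1558/(-15749) + y/12871) = 0 + (1558/(-15749) - 14704/12871) = 0 + (1558*(-1/15749) - 14704*1/12871) = 0 + (-1558/15749 - 14704/12871) = 0 - 251626314/202705379 = -251626314/202705379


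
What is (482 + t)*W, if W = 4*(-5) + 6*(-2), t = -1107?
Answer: 20000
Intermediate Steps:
W = -32 (W = -20 - 12 = -32)
(482 + t)*W = (482 - 1107)*(-32) = -625*(-32) = 20000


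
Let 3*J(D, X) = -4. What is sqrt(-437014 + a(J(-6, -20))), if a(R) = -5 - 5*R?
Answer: I*sqrt(3933111)/3 ≈ 661.07*I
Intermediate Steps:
J(D, X) = -4/3 (J(D, X) = (1/3)*(-4) = -4/3)
sqrt(-437014 + a(J(-6, -20))) = sqrt(-437014 + (-5 - 5*(-4/3))) = sqrt(-437014 + (-5 + 20/3)) = sqrt(-437014 + 5/3) = sqrt(-1311037/3) = I*sqrt(3933111)/3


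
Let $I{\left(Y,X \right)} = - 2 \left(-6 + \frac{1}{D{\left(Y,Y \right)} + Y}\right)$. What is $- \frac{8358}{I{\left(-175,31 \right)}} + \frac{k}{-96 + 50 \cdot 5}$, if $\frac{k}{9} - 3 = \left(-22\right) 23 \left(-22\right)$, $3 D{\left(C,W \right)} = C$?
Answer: $- \frac{9764185}{215754} \approx -45.256$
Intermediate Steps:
$D{\left(C,W \right)} = \frac{C}{3}$
$I{\left(Y,X \right)} = 12 - \frac{3}{2 Y}$ ($I{\left(Y,X \right)} = - 2 \left(-6 + \frac{1}{\frac{Y}{3} + Y}\right) = - 2 \left(-6 + \frac{1}{\frac{4}{3} Y}\right) = - 2 \left(-6 + \frac{3}{4 Y}\right) = 12 - \frac{3}{2 Y}$)
$k = 100215$ ($k = 27 + 9 \left(-22\right) 23 \left(-22\right) = 27 + 9 \left(\left(-506\right) \left(-22\right)\right) = 27 + 9 \cdot 11132 = 27 + 100188 = 100215$)
$- \frac{8358}{I{\left(-175,31 \right)}} + \frac{k}{-96 + 50 \cdot 5} = - \frac{8358}{12 - \frac{3}{2 \left(-175\right)}} + \frac{100215}{-96 + 50 \cdot 5} = - \frac{8358}{12 - - \frac{3}{350}} + \frac{100215}{-96 + 250} = - \frac{8358}{12 + \frac{3}{350}} + \frac{100215}{154} = - \frac{8358}{\frac{4203}{350}} + 100215 \cdot \frac{1}{154} = \left(-8358\right) \frac{350}{4203} + \frac{100215}{154} = - \frac{975100}{1401} + \frac{100215}{154} = - \frac{9764185}{215754}$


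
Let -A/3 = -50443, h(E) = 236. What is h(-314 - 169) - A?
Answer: -151093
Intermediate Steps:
A = 151329 (A = -3*(-50443) = 151329)
h(-314 - 169) - A = 236 - 1*151329 = 236 - 151329 = -151093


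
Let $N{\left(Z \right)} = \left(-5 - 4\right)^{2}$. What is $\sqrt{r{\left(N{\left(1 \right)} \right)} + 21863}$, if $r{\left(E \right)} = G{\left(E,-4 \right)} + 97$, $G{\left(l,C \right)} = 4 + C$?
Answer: $6 \sqrt{610} \approx 148.19$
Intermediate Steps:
$N{\left(Z \right)} = 81$ ($N{\left(Z \right)} = \left(-9\right)^{2} = 81$)
$r{\left(E \right)} = 97$ ($r{\left(E \right)} = \left(4 - 4\right) + 97 = 0 + 97 = 97$)
$\sqrt{r{\left(N{\left(1 \right)} \right)} + 21863} = \sqrt{97 + 21863} = \sqrt{21960} = 6 \sqrt{610}$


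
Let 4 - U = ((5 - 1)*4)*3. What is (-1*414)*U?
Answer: 18216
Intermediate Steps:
U = -44 (U = 4 - (5 - 1)*4*3 = 4 - 4*4*3 = 4 - 16*3 = 4 - 1*48 = 4 - 48 = -44)
(-1*414)*U = -1*414*(-44) = -414*(-44) = 18216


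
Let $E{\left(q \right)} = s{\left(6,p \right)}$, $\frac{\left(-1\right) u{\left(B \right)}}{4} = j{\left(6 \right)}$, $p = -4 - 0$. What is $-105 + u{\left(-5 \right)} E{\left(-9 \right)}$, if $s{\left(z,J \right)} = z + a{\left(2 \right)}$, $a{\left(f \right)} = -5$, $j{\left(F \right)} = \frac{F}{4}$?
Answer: $-111$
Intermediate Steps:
$p = -4$ ($p = -4 + 0 = -4$)
$j{\left(F \right)} = \frac{F}{4}$ ($j{\left(F \right)} = F \frac{1}{4} = \frac{F}{4}$)
$u{\left(B \right)} = -6$ ($u{\left(B \right)} = - 4 \cdot \frac{1}{4} \cdot 6 = \left(-4\right) \frac{3}{2} = -6$)
$s{\left(z,J \right)} = -5 + z$ ($s{\left(z,J \right)} = z - 5 = -5 + z$)
$E{\left(q \right)} = 1$ ($E{\left(q \right)} = -5 + 6 = 1$)
$-105 + u{\left(-5 \right)} E{\left(-9 \right)} = -105 - 6 = -111$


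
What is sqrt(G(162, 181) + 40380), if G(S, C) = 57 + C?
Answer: sqrt(40618) ≈ 201.54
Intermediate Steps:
sqrt(G(162, 181) + 40380) = sqrt((57 + 181) + 40380) = sqrt(238 + 40380) = sqrt(40618)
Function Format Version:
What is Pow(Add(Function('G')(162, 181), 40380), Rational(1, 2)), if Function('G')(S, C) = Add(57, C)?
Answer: Pow(40618, Rational(1, 2)) ≈ 201.54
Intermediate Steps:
Pow(Add(Function('G')(162, 181), 40380), Rational(1, 2)) = Pow(Add(Add(57, 181), 40380), Rational(1, 2)) = Pow(Add(238, 40380), Rational(1, 2)) = Pow(40618, Rational(1, 2))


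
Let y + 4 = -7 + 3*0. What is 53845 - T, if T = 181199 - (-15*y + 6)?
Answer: -127183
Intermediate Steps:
y = -11 (y = -4 + (-7 + 3*0) = -4 + (-7 + 0) = -4 - 7 = -11)
T = 181028 (T = 181199 - (-15*(-11) + 6) = 181199 - (165 + 6) = 181199 - 1*171 = 181199 - 171 = 181028)
53845 - T = 53845 - 1*181028 = 53845 - 181028 = -127183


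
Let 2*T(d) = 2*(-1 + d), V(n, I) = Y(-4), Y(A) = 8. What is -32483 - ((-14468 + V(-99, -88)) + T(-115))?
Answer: -17907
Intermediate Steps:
V(n, I) = 8
T(d) = -1 + d (T(d) = (2*(-1 + d))/2 = (-2 + 2*d)/2 = -1 + d)
-32483 - ((-14468 + V(-99, -88)) + T(-115)) = -32483 - ((-14468 + 8) + (-1 - 115)) = -32483 - (-14460 - 116) = -32483 - 1*(-14576) = -32483 + 14576 = -17907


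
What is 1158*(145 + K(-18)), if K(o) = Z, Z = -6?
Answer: 160962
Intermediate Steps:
K(o) = -6
1158*(145 + K(-18)) = 1158*(145 - 6) = 1158*139 = 160962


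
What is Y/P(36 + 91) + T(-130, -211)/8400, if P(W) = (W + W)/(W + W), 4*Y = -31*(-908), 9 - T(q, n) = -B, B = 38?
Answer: 59110847/8400 ≈ 7037.0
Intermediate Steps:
T(q, n) = 47 (T(q, n) = 9 - (-1)*38 = 9 - 1*(-38) = 9 + 38 = 47)
Y = 7037 (Y = (-31*(-908))/4 = (1/4)*28148 = 7037)
P(W) = 1 (P(W) = (2*W)/((2*W)) = (2*W)*(1/(2*W)) = 1)
Y/P(36 + 91) + T(-130, -211)/8400 = 7037/1 + 47/8400 = 7037*1 + 47*(1/8400) = 7037 + 47/8400 = 59110847/8400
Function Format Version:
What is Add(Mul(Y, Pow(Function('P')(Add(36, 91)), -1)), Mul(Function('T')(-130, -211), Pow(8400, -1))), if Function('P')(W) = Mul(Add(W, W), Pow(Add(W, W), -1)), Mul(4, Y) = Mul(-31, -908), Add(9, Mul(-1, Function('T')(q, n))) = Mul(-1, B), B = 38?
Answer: Rational(59110847, 8400) ≈ 7037.0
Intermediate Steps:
Function('T')(q, n) = 47 (Function('T')(q, n) = Add(9, Mul(-1, Mul(-1, 38))) = Add(9, Mul(-1, -38)) = Add(9, 38) = 47)
Y = 7037 (Y = Mul(Rational(1, 4), Mul(-31, -908)) = Mul(Rational(1, 4), 28148) = 7037)
Function('P')(W) = 1 (Function('P')(W) = Mul(Mul(2, W), Pow(Mul(2, W), -1)) = Mul(Mul(2, W), Mul(Rational(1, 2), Pow(W, -1))) = 1)
Add(Mul(Y, Pow(Function('P')(Add(36, 91)), -1)), Mul(Function('T')(-130, -211), Pow(8400, -1))) = Add(Mul(7037, Pow(1, -1)), Mul(47, Pow(8400, -1))) = Add(Mul(7037, 1), Mul(47, Rational(1, 8400))) = Add(7037, Rational(47, 8400)) = Rational(59110847, 8400)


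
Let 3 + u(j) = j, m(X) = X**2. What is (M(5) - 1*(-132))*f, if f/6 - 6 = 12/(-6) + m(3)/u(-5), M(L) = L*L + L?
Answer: 5589/2 ≈ 2794.5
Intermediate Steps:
M(L) = L + L**2 (M(L) = L**2 + L = L + L**2)
u(j) = -3 + j
f = 69/4 (f = 36 + 6*(12/(-6) + 3**2/(-3 - 5)) = 36 + 6*(12*(-1/6) + 9/(-8)) = 36 + 6*(-2 + 9*(-1/8)) = 36 + 6*(-2 - 9/8) = 36 + 6*(-25/8) = 36 - 75/4 = 69/4 ≈ 17.250)
(M(5) - 1*(-132))*f = (5*(1 + 5) - 1*(-132))*(69/4) = (5*6 + 132)*(69/4) = (30 + 132)*(69/4) = 162*(69/4) = 5589/2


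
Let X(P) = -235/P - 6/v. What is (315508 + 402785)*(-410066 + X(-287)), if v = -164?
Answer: -169069933750149/574 ≈ -2.9455e+11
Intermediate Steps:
X(P) = 3/82 - 235/P (X(P) = -235/P - 6/(-164) = -235/P - 6*(-1/164) = -235/P + 3/82 = 3/82 - 235/P)
(315508 + 402785)*(-410066 + X(-287)) = (315508 + 402785)*(-410066 + (3/82 - 235/(-287))) = 718293*(-410066 + (3/82 - 235*(-1/287))) = 718293*(-410066 + (3/82 + 235/287)) = 718293*(-410066 + 491/574) = 718293*(-235377393/574) = -169069933750149/574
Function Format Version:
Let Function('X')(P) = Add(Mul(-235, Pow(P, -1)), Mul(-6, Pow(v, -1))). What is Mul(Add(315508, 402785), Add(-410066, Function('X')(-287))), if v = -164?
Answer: Rational(-169069933750149, 574) ≈ -2.9455e+11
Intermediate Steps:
Function('X')(P) = Add(Rational(3, 82), Mul(-235, Pow(P, -1))) (Function('X')(P) = Add(Mul(-235, Pow(P, -1)), Mul(-6, Pow(-164, -1))) = Add(Mul(-235, Pow(P, -1)), Mul(-6, Rational(-1, 164))) = Add(Mul(-235, Pow(P, -1)), Rational(3, 82)) = Add(Rational(3, 82), Mul(-235, Pow(P, -1))))
Mul(Add(315508, 402785), Add(-410066, Function('X')(-287))) = Mul(Add(315508, 402785), Add(-410066, Add(Rational(3, 82), Mul(-235, Pow(-287, -1))))) = Mul(718293, Add(-410066, Add(Rational(3, 82), Mul(-235, Rational(-1, 287))))) = Mul(718293, Add(-410066, Add(Rational(3, 82), Rational(235, 287)))) = Mul(718293, Add(-410066, Rational(491, 574))) = Mul(718293, Rational(-235377393, 574)) = Rational(-169069933750149, 574)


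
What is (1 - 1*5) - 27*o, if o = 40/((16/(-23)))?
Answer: 3097/2 ≈ 1548.5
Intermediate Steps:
o = -115/2 (o = 40/((16*(-1/23))) = 40/(-16/23) = 40*(-23/16) = -115/2 ≈ -57.500)
(1 - 1*5) - 27*o = (1 - 1*5) - 27*(-115/2) = (1 - 5) + 3105/2 = -4 + 3105/2 = 3097/2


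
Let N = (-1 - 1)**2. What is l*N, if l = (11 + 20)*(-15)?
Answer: -1860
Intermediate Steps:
N = 4 (N = (-2)**2 = 4)
l = -465 (l = 31*(-15) = -465)
l*N = -465*4 = -1860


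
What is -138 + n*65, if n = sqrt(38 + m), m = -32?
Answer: -138 + 65*sqrt(6) ≈ 21.217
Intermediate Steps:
n = sqrt(6) (n = sqrt(38 - 32) = sqrt(6) ≈ 2.4495)
-138 + n*65 = -138 + sqrt(6)*65 = -138 + 65*sqrt(6)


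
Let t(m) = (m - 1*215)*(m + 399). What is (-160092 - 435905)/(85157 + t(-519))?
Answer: -595997/173237 ≈ -3.4404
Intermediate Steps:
t(m) = (-215 + m)*(399 + m) (t(m) = (m - 215)*(399 + m) = (-215 + m)*(399 + m))
(-160092 - 435905)/(85157 + t(-519)) = (-160092 - 435905)/(85157 + (-85785 + (-519)² + 184*(-519))) = -595997/(85157 + (-85785 + 269361 - 95496)) = -595997/(85157 + 88080) = -595997/173237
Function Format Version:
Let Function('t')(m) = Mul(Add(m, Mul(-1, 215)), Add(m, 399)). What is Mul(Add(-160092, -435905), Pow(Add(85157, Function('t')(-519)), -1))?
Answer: Rational(-595997, 173237) ≈ -3.4404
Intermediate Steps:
Function('t')(m) = Mul(Add(-215, m), Add(399, m)) (Function('t')(m) = Mul(Add(m, -215), Add(399, m)) = Mul(Add(-215, m), Add(399, m)))
Mul(Add(-160092, -435905), Pow(Add(85157, Function('t')(-519)), -1)) = Mul(Add(-160092, -435905), Pow(Add(85157, Add(-85785, Pow(-519, 2), Mul(184, -519))), -1)) = Mul(-595997, Pow(Add(85157, Add(-85785, 269361, -95496)), -1)) = Mul(-595997, Pow(Add(85157, 88080), -1)) = Mul(-595997, Pow(173237, -1)) = Mul(-595997, Rational(1, 173237)) = Rational(-595997, 173237)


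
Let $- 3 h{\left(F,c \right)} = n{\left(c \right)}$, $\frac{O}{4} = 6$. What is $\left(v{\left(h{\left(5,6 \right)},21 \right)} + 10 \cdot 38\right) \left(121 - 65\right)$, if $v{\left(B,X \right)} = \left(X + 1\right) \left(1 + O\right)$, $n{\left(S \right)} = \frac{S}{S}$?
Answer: $52080$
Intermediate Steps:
$n{\left(S \right)} = 1$
$O = 24$ ($O = 4 \cdot 6 = 24$)
$h{\left(F,c \right)} = - \frac{1}{3}$ ($h{\left(F,c \right)} = \left(- \frac{1}{3}\right) 1 = - \frac{1}{3}$)
$v{\left(B,X \right)} = 25 + 25 X$ ($v{\left(B,X \right)} = \left(X + 1\right) \left(1 + 24\right) = \left(1 + X\right) 25 = 25 + 25 X$)
$\left(v{\left(h{\left(5,6 \right)},21 \right)} + 10 \cdot 38\right) \left(121 - 65\right) = \left(\left(25 + 25 \cdot 21\right) + 10 \cdot 38\right) \left(121 - 65\right) = \left(\left(25 + 525\right) + 380\right) \left(121 - 65\right) = \left(550 + 380\right) 56 = 930 \cdot 56 = 52080$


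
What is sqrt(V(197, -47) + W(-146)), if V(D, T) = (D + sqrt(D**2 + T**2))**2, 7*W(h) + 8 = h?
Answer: sqrt(79805 + 394*sqrt(41018)) ≈ 399.50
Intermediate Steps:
W(h) = -8/7 + h/7
sqrt(V(197, -47) + W(-146)) = sqrt((197 + sqrt(197**2 + (-47)**2))**2 + (-8/7 + (1/7)*(-146))) = sqrt((197 + sqrt(38809 + 2209))**2 + (-8/7 - 146/7)) = sqrt((197 + sqrt(41018))**2 - 22) = sqrt(-22 + (197 + sqrt(41018))**2)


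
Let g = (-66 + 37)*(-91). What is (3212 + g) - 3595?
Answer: 2256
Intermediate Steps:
g = 2639 (g = -29*(-91) = 2639)
(3212 + g) - 3595 = (3212 + 2639) - 3595 = 5851 - 3595 = 2256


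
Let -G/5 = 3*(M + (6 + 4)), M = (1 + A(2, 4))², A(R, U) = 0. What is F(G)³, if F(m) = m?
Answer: -4492125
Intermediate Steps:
M = 1 (M = (1 + 0)² = 1² = 1)
G = -165 (G = -15*(1 + (6 + 4)) = -15*(1 + 10) = -15*11 = -5*33 = -165)
F(G)³ = (-165)³ = -4492125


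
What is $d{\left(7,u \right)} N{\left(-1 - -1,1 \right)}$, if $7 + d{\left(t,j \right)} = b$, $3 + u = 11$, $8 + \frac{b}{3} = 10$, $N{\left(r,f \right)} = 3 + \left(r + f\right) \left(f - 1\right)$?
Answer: $-3$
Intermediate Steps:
$N{\left(r,f \right)} = 3 + \left(-1 + f\right) \left(f + r\right)$ ($N{\left(r,f \right)} = 3 + \left(f + r\right) \left(-1 + f\right) = 3 + \left(-1 + f\right) \left(f + r\right)$)
$b = 6$ ($b = -24 + 3 \cdot 10 = -24 + 30 = 6$)
$u = 8$ ($u = -3 + 11 = 8$)
$d{\left(t,j \right)} = -1$ ($d{\left(t,j \right)} = -7 + 6 = -1$)
$d{\left(7,u \right)} N{\left(-1 - -1,1 \right)} = - (3 + 1^{2} - 1 - \left(-1 - -1\right) + 1 \left(-1 - -1\right)) = - (3 + 1 - 1 - \left(-1 + 1\right) + 1 \left(-1 + 1\right)) = - (3 + 1 - 1 - 0 + 1 \cdot 0) = - (3 + 1 - 1 + 0 + 0) = \left(-1\right) 3 = -3$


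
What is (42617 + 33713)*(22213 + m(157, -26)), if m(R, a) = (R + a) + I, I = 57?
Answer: 1709868330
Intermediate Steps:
m(R, a) = 57 + R + a (m(R, a) = (R + a) + 57 = 57 + R + a)
(42617 + 33713)*(22213 + m(157, -26)) = (42617 + 33713)*(22213 + (57 + 157 - 26)) = 76330*(22213 + 188) = 76330*22401 = 1709868330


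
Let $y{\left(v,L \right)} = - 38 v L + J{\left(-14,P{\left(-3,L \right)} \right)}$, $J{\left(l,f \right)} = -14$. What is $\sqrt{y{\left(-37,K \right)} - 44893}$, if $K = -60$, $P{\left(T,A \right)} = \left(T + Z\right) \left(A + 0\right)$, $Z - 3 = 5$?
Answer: $3 i \sqrt{14363} \approx 359.54 i$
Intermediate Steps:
$Z = 8$ ($Z = 3 + 5 = 8$)
$P{\left(T,A \right)} = A \left(8 + T\right)$ ($P{\left(T,A \right)} = \left(T + 8\right) \left(A + 0\right) = \left(8 + T\right) A = A \left(8 + T\right)$)
$y{\left(v,L \right)} = -14 - 38 L v$ ($y{\left(v,L \right)} = - 38 v L - 14 = - 38 L v - 14 = -14 - 38 L v$)
$\sqrt{y{\left(-37,K \right)} - 44893} = \sqrt{\left(-14 - \left(-2280\right) \left(-37\right)\right) - 44893} = \sqrt{\left(-14 - 84360\right) - 44893} = \sqrt{-84374 - 44893} = \sqrt{-129267} = 3 i \sqrt{14363}$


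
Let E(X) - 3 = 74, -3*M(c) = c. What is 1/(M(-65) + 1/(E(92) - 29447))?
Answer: 29370/636349 ≈ 0.046154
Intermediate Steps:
M(c) = -c/3
E(X) = 77 (E(X) = 3 + 74 = 77)
1/(M(-65) + 1/(E(92) - 29447)) = 1/(-⅓*(-65) + 1/(77 - 29447)) = 1/(65/3 + 1/(-29370)) = 1/(65/3 - 1/29370) = 1/(636349/29370) = 29370/636349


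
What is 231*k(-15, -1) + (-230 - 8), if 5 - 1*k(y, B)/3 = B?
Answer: 3920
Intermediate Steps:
k(y, B) = 15 - 3*B
231*k(-15, -1) + (-230 - 8) = 231*(15 - 3*(-1)) + (-230 - 8) = 231*(15 + 3) - 238 = 231*18 - 238 = 4158 - 238 = 3920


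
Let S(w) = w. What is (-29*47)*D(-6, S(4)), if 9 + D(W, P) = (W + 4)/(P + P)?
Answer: 50431/4 ≈ 12608.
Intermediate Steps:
D(W, P) = -9 + (4 + W)/(2*P) (D(W, P) = -9 + (W + 4)/(P + P) = -9 + (4 + W)/((2*P)) = -9 + (4 + W)*(1/(2*P)) = -9 + (4 + W)/(2*P))
(-29*47)*D(-6, S(4)) = (-29*47)*((½)*(4 - 6 - 18*4)/4) = -1363*(4 - 6 - 72)/(2*4) = -1363*(-74)/(2*4) = -1363*(-37/4) = 50431/4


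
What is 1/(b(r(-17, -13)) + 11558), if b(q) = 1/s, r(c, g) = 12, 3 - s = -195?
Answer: 198/2288485 ≈ 8.6520e-5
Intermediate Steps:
s = 198 (s = 3 - 1*(-195) = 3 + 195 = 198)
b(q) = 1/198
1/(b(r(-17, -13)) + 11558) = 1/(1/198 + 11558) = 1/(2288485/198) = 198/2288485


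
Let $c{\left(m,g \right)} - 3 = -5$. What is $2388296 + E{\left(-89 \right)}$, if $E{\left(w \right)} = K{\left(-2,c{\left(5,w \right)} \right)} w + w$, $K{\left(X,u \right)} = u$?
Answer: $2388385$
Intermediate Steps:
$c{\left(m,g \right)} = -2$ ($c{\left(m,g \right)} = 3 - 5 = -2$)
$E{\left(w \right)} = - w$ ($E{\left(w \right)} = - 2 w + w = - w$)
$2388296 + E{\left(-89 \right)} = 2388296 - -89 = 2388296 + 89 = 2388385$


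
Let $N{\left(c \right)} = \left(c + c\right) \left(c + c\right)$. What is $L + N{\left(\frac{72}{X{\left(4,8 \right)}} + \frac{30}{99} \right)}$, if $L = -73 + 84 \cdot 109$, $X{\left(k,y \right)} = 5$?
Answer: $\frac{270826579}{27225} \approx 9947.7$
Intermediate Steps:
$L = 9083$ ($L = -73 + 9156 = 9083$)
$N{\left(c \right)} = 4 c^{2}$ ($N{\left(c \right)} = 2 c 2 c = 4 c^{2}$)
$L + N{\left(\frac{72}{X{\left(4,8 \right)}} + \frac{30}{99} \right)} = 9083 + 4 \left(\frac{72}{5} + \frac{30}{99}\right)^{2} = 9083 + 4 \left(72 \cdot \frac{1}{5} + 30 \cdot \frac{1}{99}\right)^{2} = 9083 + 4 \left(\frac{72}{5} + \frac{10}{33}\right)^{2} = 9083 + 4 \left(\frac{2426}{165}\right)^{2} = 9083 + 4 \cdot \frac{5885476}{27225} = 9083 + \frac{23541904}{27225} = \frac{270826579}{27225}$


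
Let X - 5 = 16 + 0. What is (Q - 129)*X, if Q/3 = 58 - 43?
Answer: -1764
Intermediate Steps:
Q = 45 (Q = 3*(58 - 43) = 3*15 = 45)
X = 21 (X = 5 + (16 + 0) = 5 + 16 = 21)
(Q - 129)*X = (45 - 129)*21 = -84*21 = -1764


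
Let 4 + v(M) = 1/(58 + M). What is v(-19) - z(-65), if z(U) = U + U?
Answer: 4915/39 ≈ 126.03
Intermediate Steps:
v(M) = -4 + 1/(58 + M)
z(U) = 2*U
v(-19) - z(-65) = (-231 - 4*(-19))/(58 - 19) - 2*(-65) = (-231 + 76)/39 - 1*(-130) = (1/39)*(-155) + 130 = -155/39 + 130 = 4915/39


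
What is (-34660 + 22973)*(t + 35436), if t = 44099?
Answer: -929525545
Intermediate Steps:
(-34660 + 22973)*(t + 35436) = (-34660 + 22973)*(44099 + 35436) = -11687*79535 = -929525545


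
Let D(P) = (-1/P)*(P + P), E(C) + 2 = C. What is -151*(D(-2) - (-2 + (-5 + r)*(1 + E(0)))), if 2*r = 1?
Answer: 1359/2 ≈ 679.50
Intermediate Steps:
E(C) = -2 + C
D(P) = -2 (D(P) = (-1/P)*(2*P) = -2)
r = ½ (r = (½)*1 = ½ ≈ 0.50000)
-151*(D(-2) - (-2 + (-5 + r)*(1 + E(0)))) = -151*(-2 - (-2 + (-5 + ½)*(1 + (-2 + 0)))) = -151*(-2 - (-2 - 9*(1 - 2)/2)) = -151*(-2 - (-2 - 9/2*(-1))) = -151*(-2 - (-2 + 9/2)) = -151*(-2 - 1*5/2) = -151*(-2 - 5/2) = -151*(-9/2) = 1359/2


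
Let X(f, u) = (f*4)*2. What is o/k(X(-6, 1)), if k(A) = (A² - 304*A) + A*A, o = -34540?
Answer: -1727/960 ≈ -1.7990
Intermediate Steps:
X(f, u) = 8*f (X(f, u) = (4*f)*2 = 8*f)
k(A) = -304*A + 2*A² (k(A) = (A² - 304*A) + A² = -304*A + 2*A²)
o/k(X(-6, 1)) = -34540*(-1/(96*(-152 + 8*(-6)))) = -34540*(-1/(96*(-152 - 48))) = -34540/(2*(-48)*(-200)) = -34540/19200 = -34540*1/19200 = -1727/960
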